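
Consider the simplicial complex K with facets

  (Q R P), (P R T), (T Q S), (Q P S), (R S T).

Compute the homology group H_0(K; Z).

Fix the vertex order P < Q < R < S < T and write every simplex with vertices in increasing order. Then dim K = 2 and the simplices of K are:

  0-simplices (5): P, Q, R, S, T
  1-simplices (10): PQ, PR, PS, PT, QR, QS, QT, RS, RT, ST
  2-simplices (5): PQR, PQS, PRT, QST, RST

giving chain groups C_0 ≅ Z^5, C_1 ≅ Z^10, C_2 ≅ Z^5.

∂_1: C_1 → C_0 is given by ∂[p,q] = [q] − [p]. For instance
  ∂PS = S − P.
The 5×10 boundary matrix has rank 4 and Smith normal form diag(1,1,1,1).

The boundary map ∂_2: C_2 → C_1 acts by ∂[p,q,r] = [q,r] − [p,r] + [p,q]. For instance
  ∂PQR = QR − PR + PQ,
  ∂RST = ST − RT + RS.
As a 10×5 matrix over Z this has rank 5, with invariant factors (1,1,1,1,1).

Reading off H_k = ker ∂_k / im ∂_{k+1}:

  H_0: rank C_0 − rank ∂_1 = 5 − 4 = 1, and the invariant factors of ∂_1 are all 1, so H_0 ≅ Z.

(K is a triangulation of the Möbius band.)

H_0 ≅ Z.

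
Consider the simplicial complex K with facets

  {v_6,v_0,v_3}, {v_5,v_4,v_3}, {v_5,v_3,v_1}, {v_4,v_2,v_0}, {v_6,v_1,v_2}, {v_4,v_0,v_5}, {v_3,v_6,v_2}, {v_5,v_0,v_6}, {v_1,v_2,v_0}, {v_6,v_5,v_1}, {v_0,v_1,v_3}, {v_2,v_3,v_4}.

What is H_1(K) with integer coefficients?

H_1 ≅ Z/2.

K has 7 vertices, 18 edges, 12 triangles.
rank ∂_1 = 6, rank ∂_2 = 12 ⇒ b_1 = 18 − 6 − 12 = 0; ∂_2 has invariant factor(s) [2] giving torsion. So H_1 = Z/2.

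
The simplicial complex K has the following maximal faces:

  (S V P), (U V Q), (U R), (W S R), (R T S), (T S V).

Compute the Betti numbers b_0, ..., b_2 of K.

b_0 = 1, b_1 = 1, b_2 = 0.

K has 8 vertices, 13 edges, 5 triangles.
rank ∂_0 = 0, rank ∂_1 = 7 ⇒ b_0 = 8 − 0 − 7 = 1; all invariant factors of ∂_1 are 1 so no torsion. So H_0 = Z.
rank ∂_1 = 7, rank ∂_2 = 5 ⇒ b_1 = 13 − 7 − 5 = 1; all invariant factors of ∂_2 are 1 so no torsion. So H_1 = Z.
rank ∂_2 = 5, rank ∂_3 = 0 ⇒ b_2 = 5 − 5 − 0 = 0. So H_2 = 0.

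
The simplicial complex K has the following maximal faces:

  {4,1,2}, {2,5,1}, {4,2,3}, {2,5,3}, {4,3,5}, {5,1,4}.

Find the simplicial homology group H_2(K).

H_2 ≅ Z.

We work with the vertex ordering 1 < 2 < 3 < 4 < 5. The simplices of K, each written with vertices in increasing order, are:

  0-simplices (5): [1], [2], [3], [4], [5]
  1-simplices (9): [1,2], [1,4], [1,5], [2,3], [2,4], [2,5], [3,4], [3,5], [4,5]
  2-simplices (6): [1,2,4], [1,2,5], [1,4,5], [2,3,4], [2,3,5], [3,4,5]

giving chain groups C_0 ≅ Z^5, C_1 ≅ Z^9, C_2 ≅ Z^6.

∂_1: C_1 → C_0 is given by ∂[p,q] = [q] − [p]. For instance
  ∂[3,4] = [4] − [3].
The 5×9 boundary matrix has rank 4 and Smith normal form diag(1,1,1,1).

Boundary ∂_2: C_2 → C_1 maps a triangle to the signed sum of its edges. For instance
  ∂[2,3,5] = [3,5] − [2,5] + [2,3],
  ∂[1,2,4] = [2,4] − [1,4] + [1,2].
This gives a 9×6 integer matrix of rank 5; reducing to Smith normal form yields diagonal entries (1,1,1,1,1).

Now H_k = ker ∂_k / im ∂_{k+1}, so:

  H_2: rank ker ∂_2 − rank ∂_3 = (6 − 5) − 0 = 1, and there is no ∂_3, so H_2 ≅ Z.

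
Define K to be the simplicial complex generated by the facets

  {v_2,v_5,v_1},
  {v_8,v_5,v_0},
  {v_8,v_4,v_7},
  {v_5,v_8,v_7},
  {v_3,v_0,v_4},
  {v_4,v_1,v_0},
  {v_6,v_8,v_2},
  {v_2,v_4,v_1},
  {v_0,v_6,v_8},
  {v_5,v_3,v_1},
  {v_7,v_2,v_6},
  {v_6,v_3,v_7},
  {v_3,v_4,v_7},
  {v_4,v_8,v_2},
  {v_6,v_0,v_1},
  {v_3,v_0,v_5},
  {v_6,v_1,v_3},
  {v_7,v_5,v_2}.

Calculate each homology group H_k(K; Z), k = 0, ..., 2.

Order the vertices as v_0 < v_1 < v_2 < v_3 < v_4 < v_5 < v_6 < v_7 < v_8. Listing each simplex with vertices in this order, K has dimension 2 with simplices:

  0-simplices (9): [v_0], [v_1], [v_2], [v_3], [v_4], [v_5], [v_6], [v_7], [v_8]
  1-simplices (27): (27 of them)
  2-simplices (18): (18 of them)

giving chain groups C_0 ≅ Z^9, C_1 ≅ Z^27, C_2 ≅ Z^18.

∂_1: C_1 → C_0 sends each edge [p,q] (with p < q) to q − p. For instance
  ∂[v_4,v_8] = [v_8] − [v_4].
This gives a 9×27 integer matrix of rank 8; reducing to Smith normal form yields diagonal entries (1,1,1,1,1,1,1,1).

The boundary map ∂_2: C_2 → C_1 acts by ∂[p,q,r] = [q,r] − [p,r] + [p,q]. For instance
  ∂[v_5,v_7,v_8] = [v_7,v_8] − [v_5,v_8] + [v_5,v_7],
  ∂[v_2,v_5,v_7] = [v_5,v_7] − [v_2,v_7] + [v_2,v_5].
This gives a 27×18 integer matrix of rank 18; reducing to Smith normal form yields diagonal entries (1,1,1,1,1,1,1,1,1,1,1,1,1,1,1,1,1,2).

Reading off H_k = ker ∂_k / im ∂_{k+1}:

  H_0: rank C_0 − rank ∂_1 = 9 − 8 = 1, and the invariant factors of ∂_1 are all 1, so H_0 ≅ Z.
  H_1: rank ker ∂_1 − rank ∂_2 = (27 − 8) − 18 = 1, and ∂_2 has invariant factor 2 > 1, so H_1 ≅ Z ⊕ Z/2.
  H_2: rank ker ∂_2 − rank ∂_3 = (18 − 18) − 0 = 0, and there is no ∂_3, so H_2 ≅ 0.

As a check, the Euler characteristic is 9 − 27 + 18 = 0, which agrees with 1 − 1 + 0 = 0.
(K is a triangulation of the Klein bottle.)

H_0 = Z,  H_1 = Z ⊕ Z/2,  H_2 = 0.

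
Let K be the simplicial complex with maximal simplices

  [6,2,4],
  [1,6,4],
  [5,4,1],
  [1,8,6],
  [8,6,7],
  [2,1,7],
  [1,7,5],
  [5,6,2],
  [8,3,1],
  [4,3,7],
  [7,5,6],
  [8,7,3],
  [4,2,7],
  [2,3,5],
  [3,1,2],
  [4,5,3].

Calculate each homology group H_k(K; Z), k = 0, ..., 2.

H_0 ≅ Z,  H_1 ≅ Z^2,  H_2 ≅ Z.

Order the vertices as 1 < 2 < 3 < 4 < 5 < 6 < 7 < 8. Listing each simplex with vertices in this order, K has dimension 2 with simplices:

  0-simplices (8): [1], [2], [3], [4], [5], [6], [7], [8]
  1-simplices (24): (24 of them)
  2-simplices (16): [1,2,3], [1,2,7], [1,3,8], [1,4,5], [1,4,6], [1,5,7], [1,6,8], [2,3,5], [2,4,6], [2,4,7], [2,5,6], [3,4,5], [3,4,7], [3,7,8], [5,6,7], [6,7,8]

so the chain groups are C_0 ≅ Z^8, C_1 ≅ Z^24, C_2 ≅ Z^16.

The boundary map ∂_1: C_1 → C_0 maps an edge to its endpoints' difference, ∂[p,q] = q − p.
The 8×24 boundary matrix has rank 7 and Smith normal form diag(1,1,1,1,1,1,1).

∂_2: C_2 → C_1 acts by ∂[p,q,r] = [q,r] − [p,r] + [p,q]. For instance
  ∂[2,5,6] = [5,6] − [2,6] + [2,5],
  ∂[1,2,7] = [2,7] − [1,7] + [1,2].
As a 24×16 matrix over Z this has rank 15, with invariant factors (1,1,1,1,1,1,1,1,1,1,1,1,1,1,1).

Computing H_k = (kernel of ∂_k) / (image of ∂_{k+1}):

  H_0: rank C_0 − rank ∂_1 = 8 − 7 = 1, and the invariant factors of ∂_1 are all 1, so H_0 ≅ Z.
  H_1: rank ker ∂_1 − rank ∂_2 = (24 − 7) − 15 = 2, and the invariant factors of ∂_2 are all 1, so H_1 ≅ Z^2.
  H_2: rank ker ∂_2 − rank ∂_3 = (16 − 15) − 0 = 1, and there is no ∂_3, so H_2 ≅ Z.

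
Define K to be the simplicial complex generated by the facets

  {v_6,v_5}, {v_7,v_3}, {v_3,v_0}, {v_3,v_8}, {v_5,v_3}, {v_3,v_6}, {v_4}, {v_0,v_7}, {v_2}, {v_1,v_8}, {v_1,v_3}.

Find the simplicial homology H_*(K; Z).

We work with the vertex ordering v_0 < v_1 < v_2 < v_3 < v_4 < v_5 < v_6 < v_7 < v_8. The simplices of K, each written with vertices in increasing order, are:

  0-simplices (9): [v_0], [v_1], [v_2], [v_3], [v_4], [v_5], [v_6], [v_7], [v_8]
  1-simplices (9): [v_0,v_3], [v_0,v_7], [v_1,v_3], [v_1,v_8], [v_3,v_5], [v_3,v_6], [v_3,v_7], [v_3,v_8], [v_5,v_6]

so the chain groups are C_0 ≅ Z^9, C_1 ≅ Z^9.

∂_1: C_1 → C_0 sends each edge [p,q] (with p < q) to q − p. For instance
  ∂[v_0,v_7] = [v_7] − [v_0].
The 9×9 boundary matrix has rank 6 and Smith normal form diag(1,1,1,1,1,1).

From H_k ≅ ker(∂_k) / im(∂_{k+1}) we obtain:

  H_0: rank C_0 − rank ∂_1 = 9 − 6 = 3, and the invariant factors of ∂_1 are all 1, so H_0 ≅ Z^3.
  H_1: rank ker ∂_1 − rank ∂_2 = (9 − 6) − 0 = 3, and there is no ∂_2, so H_1 ≅ Z^3.

H_0 ≅ Z^3,  H_1 ≅ Z^3.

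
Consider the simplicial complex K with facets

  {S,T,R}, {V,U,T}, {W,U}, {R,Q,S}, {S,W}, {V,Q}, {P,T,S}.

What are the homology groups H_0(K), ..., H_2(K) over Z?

Order the vertices as P < Q < R < S < T < U < V < W. Listing each simplex with vertices in this order, K has dimension 2 with simplices:

  0-simplices (8): P, Q, R, S, T, U, V, W
  1-simplices (13): PS, PT, QR, QS, QV, RS, RT, ST, SW, TU, TV, UV, UW
  2-simplices (4): PST, QRS, RST, TUV

so the chain groups are C_0 ≅ Z^8, C_1 ≅ Z^13, C_2 ≅ Z^4.

∂_1: C_1 → C_0 maps an edge to its endpoints' difference, ∂[p,q] = q − p. For instance
  ∂QS = S − Q.
The 8×13 boundary matrix has rank 7 and Smith normal form diag(1,1,1,1,1,1,1).

The boundary map ∂_2: C_2 → C_1 sends each 2-simplex [p,q,r] to [q,r] − [p,r] + [p,q]. For instance
  ∂QRS = RS − QS + QR,
  ∂TUV = UV − TV + TU.
The 13×4 boundary matrix has rank 4 and Smith normal form diag(1,1,1,1).

Reading off H_k = ker ∂_k / im ∂_{k+1}:

  H_0: rank C_0 − rank ∂_1 = 8 − 7 = 1, and the invariant factors of ∂_1 are all 1, so H_0 ≅ Z.
  H_1: rank ker ∂_1 − rank ∂_2 = (13 − 7) − 4 = 2, and the invariant factors of ∂_2 are all 1, so H_1 ≅ Z^2.
  H_2: rank ker ∂_2 − rank ∂_3 = (4 − 4) − 0 = 0, and there is no ∂_3, so H_2 ≅ 0.

H_0 ≅ Z,  H_1 ≅ Z^2,  H_2 = 0.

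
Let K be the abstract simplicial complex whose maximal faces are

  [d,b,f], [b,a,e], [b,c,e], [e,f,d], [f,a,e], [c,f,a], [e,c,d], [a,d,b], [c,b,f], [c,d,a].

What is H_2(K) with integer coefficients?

Take the total order a < b < c < d < e < f on the vertex set. Then K (dimension 2) consists of the simplices:

  0-simplices (6): a, b, c, d, e, f
  1-simplices (15): ab, ac, ad, ae, af, bc, bd, be, bf, cd, ce, cf, de, df, ef
  2-simplices (10): abd, abe, acd, acf, aef, bce, bcf, bdf, cde, def

giving chain groups C_0 ≅ Z^6, C_1 ≅ Z^15, C_2 ≅ Z^10.

Boundary ∂_1: C_1 → C_0 maps an edge to its endpoints' difference, ∂[p,q] = q − p. For instance
  ∂ac = c − a.
The 6×15 boundary matrix has rank 5 and Smith normal form diag(1,1,1,1,1).

∂_2: C_2 → C_1 maps a triangle to the signed sum of its edges. For instance
  ∂bcf = cf − bf + bc,
  ∂acd = cd − ad + ac.
The 15×10 boundary matrix has rank 10 and Smith normal form diag(1,1,1,1,1,1,1,1,1,2).

Computing H_k = (kernel of ∂_k) / (image of ∂_{k+1}):

  H_2: rank ker ∂_2 − rank ∂_3 = (10 − 10) − 0 = 0, and there is no ∂_3, so H_2 = 0.

H_2 = 0.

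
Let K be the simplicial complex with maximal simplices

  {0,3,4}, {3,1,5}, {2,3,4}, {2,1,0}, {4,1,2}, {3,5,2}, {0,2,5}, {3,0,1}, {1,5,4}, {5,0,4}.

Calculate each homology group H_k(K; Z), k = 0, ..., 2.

Order the vertices as 0 < 1 < 2 < 3 < 4 < 5. Listing each simplex with vertices in this order, K has dimension 2 with simplices:

  0-simplices (6): [0], [1], [2], [3], [4], [5]
  1-simplices (15): [0,1], [0,2], [0,3], [0,4], [0,5], [1,2], [1,3], [1,4], [1,5], [2,3], [2,4], [2,5], [3,4], [3,5], [4,5]
  2-simplices (10): [0,1,2], [0,1,3], [0,2,5], [0,3,4], [0,4,5], [1,2,4], [1,3,5], [1,4,5], [2,3,4], [2,3,5]

Hence C_0 ≅ Z^6, C_1 ≅ Z^15, C_2 ≅ Z^10.

The boundary map ∂_1: C_1 → C_0 sends each edge [p,q] (with p < q) to q − p. For instance
  ∂[0,4] = [4] − [0].
The resulting 6×15 matrix has rank 5, and its Smith normal form has invariant factors (1,1,1,1,1).

∂_2: C_2 → C_1 sends each 2-simplex [p,q,r] to [q,r] − [p,r] + [p,q]. For instance
  ∂[0,2,5] = [2,5] − [0,5] + [0,2],
  ∂[0,1,3] = [1,3] − [0,3] + [0,1].
This gives a 15×10 integer matrix of rank 10; reducing to Smith normal form yields diagonal entries (1,1,1,1,1,1,1,1,1,2).

From H_k ≅ ker(∂_k) / im(∂_{k+1}) we obtain:

  H_0: rank C_0 − rank ∂_1 = 6 − 5 = 1, and the invariant factors of ∂_1 are all 1, so H_0 ≅ Z.
  H_1: rank ker ∂_1 − rank ∂_2 = (15 − 5) − 10 = 0, and ∂_2 has invariant factor 2 > 1, so H_1 ≅ Z/2.
  H_2: rank ker ∂_2 − rank ∂_3 = (10 − 10) − 0 = 0, and there is no ∂_3, so H_2 ≅ 0.

H_0 = Z,  H_1 = Z/2,  H_2 = 0.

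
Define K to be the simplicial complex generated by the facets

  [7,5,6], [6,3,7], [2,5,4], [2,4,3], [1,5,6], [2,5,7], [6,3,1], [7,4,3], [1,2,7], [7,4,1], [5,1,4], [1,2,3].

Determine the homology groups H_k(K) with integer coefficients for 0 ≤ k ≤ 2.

H_0 ≅ Z,  H_1 ≅ Z/2Z,  H_2 = 0.

We work with the vertex ordering 1 < 2 < 3 < 4 < 5 < 6 < 7. The simplices of K, each written with vertices in increasing order, are:

  0-simplices (7): [1], [2], [3], [4], [5], [6], [7]
  1-simplices (18): [1,2], [1,3], [1,4], [1,5], [1,6], [1,7], [2,3], [2,4], [2,5], [2,7], [3,4], [3,6], [3,7], [4,5], [4,7], [5,6], [5,7], [6,7]
  2-simplices (12): [1,2,3], [1,2,7], [1,3,6], [1,4,5], [1,4,7], [1,5,6], [2,3,4], [2,4,5], [2,5,7], [3,4,7], [3,6,7], [5,6,7]

Hence C_0 ≅ Z^7, C_1 ≅ Z^18, C_2 ≅ Z^12.

∂_1: C_1 → C_0 sends each edge [p,q] (with p < q) to q − p. For instance
  ∂[1,7] = [7] − [1].
As a 7×18 matrix over Z this has rank 6, with invariant factors (1,1,1,1,1,1).

∂_2: C_2 → C_1 maps a triangle to the signed sum of its edges. For instance
  ∂[2,3,4] = [3,4] − [2,4] + [2,3],
  ∂[1,4,5] = [4,5] − [1,5] + [1,4].
The 18×12 boundary matrix has rank 12 and Smith normal form diag(1,1,1,1,1,1,1,1,1,1,1,2).

From H_k ≅ ker(∂_k) / im(∂_{k+1}) we obtain:

  H_0: rank C_0 − rank ∂_1 = 7 − 6 = 1, and the invariant factors of ∂_1 are all 1, so H_0 ≅ Z.
  H_1: rank ker ∂_1 − rank ∂_2 = (18 − 6) − 12 = 0, and ∂_2 has invariant factor 2 > 1, so H_1 ≅ Z/2Z.
  H_2: rank ker ∂_2 − rank ∂_3 = (12 − 12) − 0 = 0, and there is no ∂_3, so H_2 ≅ 0.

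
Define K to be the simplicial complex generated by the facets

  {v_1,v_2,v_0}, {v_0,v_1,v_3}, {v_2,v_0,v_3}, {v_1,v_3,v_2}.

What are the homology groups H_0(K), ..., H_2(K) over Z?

H_0 = Z,  H_1 = 0,  H_2 = Z.

Take the total order v_0 < v_1 < v_2 < v_3 on the vertex set. Then K (dimension 2) consists of the simplices:

  0-simplices (4): [v_0], [v_1], [v_2], [v_3]
  1-simplices (6): [v_0,v_1], [v_0,v_2], [v_0,v_3], [v_1,v_2], [v_1,v_3], [v_2,v_3]
  2-simplices (4): [v_0,v_1,v_2], [v_0,v_1,v_3], [v_0,v_2,v_3], [v_1,v_2,v_3]

so the chain groups are C_0 ≅ Z^4, C_1 ≅ Z^6, C_2 ≅ Z^4.

∂_1: C_1 → C_0 is given by ∂[p,q] = [q] − [p]. For instance
  ∂[v_0,v_2] = [v_2] − [v_0].
This gives a 4×6 integer matrix of rank 3; reducing to Smith normal form yields diagonal entries (1,1,1).

The boundary map ∂_2: C_2 → C_1 acts by ∂[p,q,r] = [q,r] − [p,r] + [p,q]. For instance
  ∂[v_0,v_1,v_2] = [v_1,v_2] − [v_0,v_2] + [v_0,v_1],
  ∂[v_0,v_2,v_3] = [v_2,v_3] − [v_0,v_3] + [v_0,v_2].
The resulting 6×4 matrix has rank 3, and its Smith normal form has invariant factors (1,1,1).

Reading off H_k = ker ∂_k / im ∂_{k+1}:

  H_0: rank C_0 − rank ∂_1 = 4 − 3 = 1, and the invariant factors of ∂_1 are all 1, so H_0 = Z.
  H_1: rank ker ∂_1 − rank ∂_2 = (6 − 3) − 3 = 0, and the invariant factors of ∂_2 are all 1, so H_1 = 0.
  H_2: rank ker ∂_2 − rank ∂_3 = (4 − 3) − 0 = 1, and there is no ∂_3, so H_2 = Z.

(K is a triangulation of the 2-sphere S^2.)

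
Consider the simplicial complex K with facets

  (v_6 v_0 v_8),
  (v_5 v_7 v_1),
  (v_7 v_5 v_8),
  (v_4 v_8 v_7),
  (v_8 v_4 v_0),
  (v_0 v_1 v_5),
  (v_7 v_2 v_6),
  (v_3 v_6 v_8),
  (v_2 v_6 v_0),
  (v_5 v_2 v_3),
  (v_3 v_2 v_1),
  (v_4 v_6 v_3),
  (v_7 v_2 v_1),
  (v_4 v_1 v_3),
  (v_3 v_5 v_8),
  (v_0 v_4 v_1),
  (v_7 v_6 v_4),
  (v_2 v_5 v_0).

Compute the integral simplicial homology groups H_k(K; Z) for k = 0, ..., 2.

H_0 = Z,  H_1 = Z ⊕ Z/2,  H_2 = 0.

Fix the vertex order v_0 < v_1 < v_2 < v_3 < v_4 < v_5 < v_6 < v_7 < v_8 and write every simplex with vertices in increasing order. Then dim K = 2 and the simplices of K are:

  0-simplices (9): [v_0], [v_1], [v_2], [v_3], [v_4], [v_5], [v_6], [v_7], [v_8]
  1-simplices (27): (27 of them)
  2-simplices (18): (18 of them)

Hence C_0 ≅ Z^9, C_1 ≅ Z^27, C_2 ≅ Z^18.

The boundary map ∂_1: C_1 → C_0 is given by ∂[p,q] = [q] − [p]. For instance
  ∂[v_5,v_7] = [v_7] − [v_5].
As a 9×27 matrix over Z this has rank 8, with invariant factors (1,1,1,1,1,1,1,1).

Boundary ∂_2: C_2 → C_1 acts by ∂[p,q,r] = [q,r] − [p,r] + [p,q]. For instance
  ∂[v_1,v_5,v_7] = [v_5,v_7] − [v_1,v_7] + [v_1,v_5],
  ∂[v_0,v_2,v_5] = [v_2,v_5] − [v_0,v_5] + [v_0,v_2].
This gives a 27×18 integer matrix of rank 18; reducing to Smith normal form yields diagonal entries (1,1,1,1,1,1,1,1,1,1,1,1,1,1,1,1,1,2).

Now H_k = ker ∂_k / im ∂_{k+1}, so:

  H_0: rank C_0 − rank ∂_1 = 9 − 8 = 1, and the invariant factors of ∂_1 are all 1, so H_0 = Z.
  H_1: rank ker ∂_1 − rank ∂_2 = (27 − 8) − 18 = 1, and ∂_2 has invariant factor 2 > 1, so H_1 = Z ⊕ Z/2.
  H_2: rank ker ∂_2 − rank ∂_3 = (18 − 18) − 0 = 0, and there is no ∂_3, so H_2 = 0.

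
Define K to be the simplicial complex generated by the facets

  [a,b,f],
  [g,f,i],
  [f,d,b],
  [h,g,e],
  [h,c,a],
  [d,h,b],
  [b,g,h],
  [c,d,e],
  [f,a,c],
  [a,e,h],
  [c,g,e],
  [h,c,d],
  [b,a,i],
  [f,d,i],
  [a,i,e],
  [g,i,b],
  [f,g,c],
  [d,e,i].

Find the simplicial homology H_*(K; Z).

Fix the vertex order a < b < c < d < e < f < g < h < i and write every simplex with vertices in increasing order. Then dim K = 2 and the simplices of K are:

  0-simplices (9): a, b, c, d, e, f, g, h, i
  1-simplices (27): ab, ac, ae, af, ah, ai, bd, bf, bg, bh, bi, cd, ce, cf, cg, ch, de, df, dh, di, eg, eh, ei, fg, fi, gh, gi
  2-simplices (18): abf, abi, acf, ach, aeh, aei, bdf, bdh, bgh, bgi, cde, cdh, ceg, cfg, dei, dfi, egh, fgi

so the chain groups are C_0 ≅ Z^9, C_1 ≅ Z^27, C_2 ≅ Z^18.

∂_1: C_1 → C_0 is given by ∂[p,q] = [q] − [p]. For instance
  ∂cf = f − c.
The 9×27 boundary matrix has rank 8 and Smith normal form diag(1,1,1,1,1,1,1,1).

The boundary map ∂_2: C_2 → C_1 acts by ∂[p,q,r] = [q,r] − [p,r] + [p,q]. For instance
  ∂abi = bi − ai + ab,
  ∂ach = ch − ah + ac.
The resulting 27×18 matrix has rank 18, and its Smith normal form has invariant factors (1,1,1,1,1,1,1,1,1,1,1,1,1,1,1,1,1,2).

Reading off H_k = ker ∂_k / im ∂_{k+1}:

  H_0: rank C_0 − rank ∂_1 = 9 − 8 = 1, and the invariant factors of ∂_1 are all 1, so H_0 ≅ Z.
  H_1: rank ker ∂_1 − rank ∂_2 = (27 − 8) − 18 = 1, and ∂_2 has invariant factor 2 > 1, so H_1 ≅ Z ⊕ Z/2.
  H_2: rank ker ∂_2 − rank ∂_3 = (18 − 18) − 0 = 0, and there is no ∂_3, so H_2 ≅ 0.

H_0 = Z,  H_1 = Z ⊕ Z/2,  H_2 = 0.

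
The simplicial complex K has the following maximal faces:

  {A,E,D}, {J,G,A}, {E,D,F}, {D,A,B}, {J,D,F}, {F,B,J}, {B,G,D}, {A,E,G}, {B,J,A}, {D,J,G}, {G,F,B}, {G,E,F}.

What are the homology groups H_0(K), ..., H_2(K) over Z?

We work with the vertex ordering A < B < D < E < F < G < J. The simplices of K, each written with vertices in increasing order, are:

  0-simplices (7): A, B, D, E, F, G, J
  1-simplices (18): AB, AD, AE, AG, AJ, BD, BF, BG, BJ, DE, DF, DG, DJ, EF, EG, FG, FJ, GJ
  2-simplices (12): ABD, ABJ, ADE, AEG, AGJ, BDG, BFG, BFJ, DEF, DFJ, DGJ, EFG

giving chain groups C_0 ≅ Z^7, C_1 ≅ Z^18, C_2 ≅ Z^12.

Boundary ∂_1: C_1 → C_0 is given by ∂[p,q] = [q] − [p]. For instance
  ∂DE = E − D.
The 7×18 boundary matrix has rank 6 and Smith normal form diag(1,1,1,1,1,1).

∂_2: C_2 → C_1 maps a triangle to the signed sum of its edges. For instance
  ∂AGJ = GJ − AJ + AG,
  ∂BFJ = FJ − BJ + BF.
As a 18×12 matrix over Z this has rank 12, with invariant factors (1,1,1,1,1,1,1,1,1,1,1,2).

Reading off H_k = ker ∂_k / im ∂_{k+1}:

  H_0: rank C_0 − rank ∂_1 = 7 − 6 = 1, and the invariant factors of ∂_1 are all 1, so H_0 = Z.
  H_1: rank ker ∂_1 − rank ∂_2 = (18 − 6) − 12 = 0, and ∂_2 has invariant factor 2 > 1, so H_1 = Z/2.
  H_2: rank ker ∂_2 − rank ∂_3 = (12 − 12) − 0 = 0, and there is no ∂_3, so H_2 = 0.

H_0 ≅ Z,  H_1 ≅ Z/2,  H_2 = 0.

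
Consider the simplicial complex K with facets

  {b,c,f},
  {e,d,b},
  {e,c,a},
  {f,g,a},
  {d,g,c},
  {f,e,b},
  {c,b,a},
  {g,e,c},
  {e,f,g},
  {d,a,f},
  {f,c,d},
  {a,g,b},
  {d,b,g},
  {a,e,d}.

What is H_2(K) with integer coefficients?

Take the total order a < b < c < d < e < f < g on the vertex set. Then K (dimension 2) consists of the simplices:

  0-simplices (7): a, b, c, d, e, f, g
  1-simplices (21): ab, ac, ad, ae, af, ag, bc, bd, be, bf, bg, cd, ce, cf, cg, de, df, dg, ef, eg, fg
  2-simplices (14): abc, abg, ace, ade, adf, afg, bcf, bde, bdg, bef, cdf, cdg, ceg, efg

giving chain groups C_0 ≅ Z^7, C_1 ≅ Z^21, C_2 ≅ Z^14.

Boundary ∂_1: C_1 → C_0 maps an edge to its endpoints' difference, ∂[p,q] = q − p. For instance
  ∂de = e − d.
This gives a 7×21 integer matrix of rank 6; reducing to Smith normal form yields diagonal entries (1,1,1,1,1,1).

Boundary ∂_2: C_2 → C_1 acts by ∂[p,q,r] = [q,r] − [p,r] + [p,q]. For instance
  ∂adf = df − af + ad,
  ∂abg = bg − ag + ab.
This gives a 21×14 integer matrix of rank 13; reducing to Smith normal form yields diagonal entries (1,1,1,1,1,1,1,1,1,1,1,1,1).

Reading off H_k = ker ∂_k / im ∂_{k+1}:

  H_2: rank ker ∂_2 − rank ∂_3 = (14 − 13) − 0 = 1, and there is no ∂_3, so H_2 = Z.

H_2 = Z.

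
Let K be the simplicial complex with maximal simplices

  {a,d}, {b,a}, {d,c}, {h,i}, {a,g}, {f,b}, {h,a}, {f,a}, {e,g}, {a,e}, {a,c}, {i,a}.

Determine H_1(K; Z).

Take the total order a < b < c < d < e < f < g < h < i on the vertex set. Then K (dimension 1) consists of the simplices:

  0-simplices (9): a, b, c, d, e, f, g, h, i
  1-simplices (12): ab, ac, ad, ae, af, ag, ah, ai, bf, cd, eg, hi

so the chain groups are C_0 ≅ Z^9, C_1 ≅ Z^12.

The boundary map ∂_1: C_1 → C_0 sends each edge [p,q] (with p < q) to q − p.
The 9×12 boundary matrix has rank 8 and Smith normal form diag(1,1,1,1,1,1,1,1).

From H_k ≅ ker(∂_k) / im(∂_{k+1}) we obtain:

  H_1: rank ker ∂_1 − rank ∂_2 = (12 − 8) − 0 = 4, and there is no ∂_2, so H_1 = Z^4.

(K is a triangulation of a wedge of 4 circles.)

H_1 ≅ Z^4.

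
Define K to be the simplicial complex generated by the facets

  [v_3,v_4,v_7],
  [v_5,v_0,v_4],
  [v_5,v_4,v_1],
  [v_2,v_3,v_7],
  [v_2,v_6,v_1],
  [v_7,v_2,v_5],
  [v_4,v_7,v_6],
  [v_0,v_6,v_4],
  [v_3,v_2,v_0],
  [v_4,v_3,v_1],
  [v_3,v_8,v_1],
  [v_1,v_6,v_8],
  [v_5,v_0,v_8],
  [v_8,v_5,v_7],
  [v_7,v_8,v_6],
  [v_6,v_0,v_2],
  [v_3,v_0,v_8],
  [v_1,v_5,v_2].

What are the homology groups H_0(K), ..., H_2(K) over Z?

H_0 ≅ Z,  H_1 ≅ Z^2,  H_2 ≅ Z.

Take the total order v_0 < v_1 < v_2 < v_3 < v_4 < v_5 < v_6 < v_7 < v_8 on the vertex set. Then K (dimension 2) consists of the simplices:

  0-simplices (9): [v_0], [v_1], [v_2], [v_3], [v_4], [v_5], [v_6], [v_7], [v_8]
  1-simplices (27): (27 of them)
  2-simplices (18): (18 of them)

giving chain groups C_0 ≅ Z^9, C_1 ≅ Z^27, C_2 ≅ Z^18.

Boundary ∂_1: C_1 → C_0 maps an edge to its endpoints' difference, ∂[p,q] = q − p.
The resulting 9×27 matrix has rank 8, and its Smith normal form has invariant factors (1,1,1,1,1,1,1,1).

The boundary map ∂_2: C_2 → C_1 sends each 2-simplex [p,q,r] to [q,r] − [p,r] + [p,q]. For instance
  ∂[v_5,v_7,v_8] = [v_7,v_8] − [v_5,v_8] + [v_5,v_7],
  ∂[v_6,v_7,v_8] = [v_7,v_8] − [v_6,v_8] + [v_6,v_7].
As a 27×18 matrix over Z this has rank 17, with invariant factors (1,1,1,1,1,1,1,1,1,1,1,1,1,1,1,1,1).

Reading off H_k = ker ∂_k / im ∂_{k+1}:

  H_0: rank C_0 − rank ∂_1 = 9 − 8 = 1, and the invariant factors of ∂_1 are all 1, so H_0 = Z.
  H_1: rank ker ∂_1 − rank ∂_2 = (27 − 8) − 17 = 2, and the invariant factors of ∂_2 are all 1, so H_1 = Z^2.
  H_2: rank ker ∂_2 − rank ∂_3 = (18 − 17) − 0 = 1, and there is no ∂_3, so H_2 = Z.

As a check, the Euler characteristic is 9 − 27 + 18 = 0, which agrees with 1 − 2 + 1 = 0.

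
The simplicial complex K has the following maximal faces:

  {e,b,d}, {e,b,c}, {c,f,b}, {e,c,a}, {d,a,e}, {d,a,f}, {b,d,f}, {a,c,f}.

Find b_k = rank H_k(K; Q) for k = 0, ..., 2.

Order the vertices as a < b < c < d < e < f. Listing each simplex with vertices in this order, K has dimension 2 with simplices:

  0-simplices (6): a, b, c, d, e, f
  1-simplices (12): ac, ad, ae, af, bc, bd, be, bf, ce, cf, de, df
  2-simplices (8): ace, acf, ade, adf, bce, bcf, bde, bdf

so the chain groups are C_0 ≅ Z^6, C_1 ≅ Z^12, C_2 ≅ Z^8.

Boundary ∂_1: C_1 → C_0 maps an edge to its endpoints' difference, ∂[p,q] = q − p.
This gives a 6×12 integer matrix of rank 5; reducing to Smith normal form yields diagonal entries (1,1,1,1,1).

The boundary map ∂_2: C_2 → C_1 acts by ∂[p,q,r] = [q,r] − [p,r] + [p,q]. For instance
  ∂bdf = df − bf + bd,
  ∂bce = ce − be + bc.
As a 12×8 matrix over Z this has rank 7, with invariant factors (1,1,1,1,1,1,1).

From H_k ≅ ker(∂_k) / im(∂_{k+1}) we obtain:

  H_0: rank C_0 − rank ∂_1 = 6 − 5 = 1, and the invariant factors of ∂_1 are all 1, so H_0 ≅ Z.
  H_1: rank ker ∂_1 − rank ∂_2 = (12 − 5) − 7 = 0, and the invariant factors of ∂_2 are all 1, so H_1 ≅ 0.
  H_2: rank ker ∂_2 − rank ∂_3 = (8 − 7) − 0 = 1, and there is no ∂_3, so H_2 ≅ Z.

As a check, the Euler characteristic is 6 − 12 + 8 = 2, which agrees with 1 − 0 + 1 = 2.
(K is a triangulation of the 2-sphere S^2.)

Hence the Betti numbers are b_0 = 1, b_1 = 0, b_2 = 1.

b_0 = 1, b_1 = 0, b_2 = 1.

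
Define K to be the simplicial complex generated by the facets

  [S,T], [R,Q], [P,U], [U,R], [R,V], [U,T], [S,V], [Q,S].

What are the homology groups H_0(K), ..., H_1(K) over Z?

H_0 ≅ Z,  H_1 ≅ Z^2.

Take the total order P < Q < R < S < T < U < V on the vertex set. Then K (dimension 1) consists of the simplices:

  0-simplices (7): P, Q, R, S, T, U, V
  1-simplices (8): PU, QR, QS, RU, RV, ST, SV, TU

Hence C_0 ≅ Z^7, C_1 ≅ Z^8.

∂_1: C_1 → C_0 maps an edge to its endpoints' difference, ∂[p,q] = q − p. For instance
  ∂TU = U − T.
This gives a 7×8 integer matrix of rank 6; reducing to Smith normal form yields diagonal entries (1,1,1,1,1,1).

Computing H_k = (kernel of ∂_k) / (image of ∂_{k+1}):

  H_0: rank C_0 − rank ∂_1 = 7 − 6 = 1, and the invariant factors of ∂_1 are all 1, so H_0 = Z.
  H_1: rank ker ∂_1 − rank ∂_2 = (8 − 6) − 0 = 2, and there is no ∂_2, so H_1 = Z^2.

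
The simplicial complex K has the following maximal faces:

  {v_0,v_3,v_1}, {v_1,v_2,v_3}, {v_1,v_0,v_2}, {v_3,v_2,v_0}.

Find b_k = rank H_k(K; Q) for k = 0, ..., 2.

Take the total order v_0 < v_1 < v_2 < v_3 on the vertex set. Then K (dimension 2) consists of the simplices:

  0-simplices (4): [v_0], [v_1], [v_2], [v_3]
  1-simplices (6): [v_0,v_1], [v_0,v_2], [v_0,v_3], [v_1,v_2], [v_1,v_3], [v_2,v_3]
  2-simplices (4): [v_0,v_1,v_2], [v_0,v_1,v_3], [v_0,v_2,v_3], [v_1,v_2,v_3]

so the chain groups are C_0 ≅ Z^4, C_1 ≅ Z^6, C_2 ≅ Z^4.

The boundary map ∂_1: C_1 → C_0 sends each edge [p,q] (with p < q) to q − p.
This gives a 4×6 integer matrix of rank 3; reducing to Smith normal form yields diagonal entries (1,1,1).

∂_2: C_2 → C_1 maps a triangle to the signed sum of its edges. For instance
  ∂[v_0,v_1,v_2] = [v_1,v_2] − [v_0,v_2] + [v_0,v_1],
  ∂[v_1,v_2,v_3] = [v_2,v_3] − [v_1,v_3] + [v_1,v_2].
As a 6×4 matrix over Z this has rank 3, with invariant factors (1,1,1).

Now H_k = ker ∂_k / im ∂_{k+1}, so:

  H_0: rank C_0 − rank ∂_1 = 4 − 3 = 1, and the invariant factors of ∂_1 are all 1, so H_0 = Z.
  H_1: rank ker ∂_1 − rank ∂_2 = (6 − 3) − 3 = 0, and the invariant factors of ∂_2 are all 1, so H_1 = 0.
  H_2: rank ker ∂_2 − rank ∂_3 = (4 − 3) − 0 = 1, and there is no ∂_3, so H_2 = Z.

Hence the Betti numbers are b_0 = 1, b_1 = 0, b_2 = 1.

b_0 = 1, b_1 = 0, b_2 = 1.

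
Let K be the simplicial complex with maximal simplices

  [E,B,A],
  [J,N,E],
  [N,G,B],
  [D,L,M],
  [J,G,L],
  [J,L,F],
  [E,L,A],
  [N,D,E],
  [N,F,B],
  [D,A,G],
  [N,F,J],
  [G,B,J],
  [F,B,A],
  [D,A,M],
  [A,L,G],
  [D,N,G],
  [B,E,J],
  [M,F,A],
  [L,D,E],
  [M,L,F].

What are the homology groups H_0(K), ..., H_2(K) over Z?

H_0 ≅ Z,  H_1 ≅ Z × Z/2,  H_2 = 0.

Order the vertices as A < B < D < E < F < G < J < L < M < N. Listing each simplex with vertices in this order, K has dimension 2 with simplices:

  0-simplices (10): A, B, D, E, F, G, J, L, M, N
  1-simplices (30): AB, AD, AE, AF, AG, AL, AM, BE, BF, BG, BJ, BN, DE, DG, DL, DM, DN, EJ, EL, EN, FJ, FL, FM, FN, GJ, GL, GN, JL, JN, LM
  2-simplices (20): ABE, ABF, ADG, ADM, AEL, AFM, AGL, BEJ, BFN, BGJ, BGN, DEL, DEN, DGN, DLM, EJN, FJL, FJN, FLM, GJL

so the chain groups are C_0 ≅ Z^10, C_1 ≅ Z^30, C_2 ≅ Z^20.

The boundary map ∂_1: C_1 → C_0 maps an edge to its endpoints' difference, ∂[p,q] = q − p. For instance
  ∂EJ = J − E.
The resulting 10×30 matrix has rank 9, and its Smith normal form has invariant factors (1,1,1,1,1,1,1,1,1).

Boundary ∂_2: C_2 → C_1 maps a triangle to the signed sum of its edges. For instance
  ∂AFM = FM − AM + AF,
  ∂AEL = EL − AL + AE.
The resulting 30×20 matrix has rank 20, and its Smith normal form has invariant factors (1,1,1,1,1,1,1,1,1,1,1,1,1,1,1,1,1,1,1,2).

Now H_k = ker ∂_k / im ∂_{k+1}, so:

  H_0: rank C_0 − rank ∂_1 = 10 − 9 = 1, and the invariant factors of ∂_1 are all 1, so H_0 ≅ Z.
  H_1: rank ker ∂_1 − rank ∂_2 = (30 − 9) − 20 = 1, and ∂_2 has invariant factor 2 > 1, so H_1 ≅ Z × Z/2.
  H_2: rank ker ∂_2 − rank ∂_3 = (20 − 20) − 0 = 0, and there is no ∂_3, so H_2 ≅ 0.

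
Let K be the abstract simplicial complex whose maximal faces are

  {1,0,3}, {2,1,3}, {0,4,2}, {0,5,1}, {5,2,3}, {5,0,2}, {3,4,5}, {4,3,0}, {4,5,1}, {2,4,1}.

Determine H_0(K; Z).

K has 6 vertices, 15 edges, 10 triangles.
rank ∂_0 = 0, rank ∂_1 = 5 ⇒ b_0 = 6 − 0 − 5 = 1; all invariant factors of ∂_1 are 1 so no torsion. So H_0 = Z.

H_0 = Z.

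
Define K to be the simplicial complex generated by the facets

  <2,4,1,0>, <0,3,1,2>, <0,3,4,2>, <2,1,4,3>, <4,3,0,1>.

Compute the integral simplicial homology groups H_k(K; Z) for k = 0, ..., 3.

H_0 ≅ Z,  H_1 = 0,  H_2 = 0,  H_3 ≅ Z.

Order the vertices as 0 < 1 < 2 < 3 < 4. Listing each simplex with vertices in this order, K has dimension 3 with simplices:

  0-simplices (5): [0], [1], [2], [3], [4]
  1-simplices (10): [0,1], [0,2], [0,3], [0,4], [1,2], [1,3], [1,4], [2,3], [2,4], [3,4]
  2-simplices (10): [0,1,2], [0,1,3], [0,1,4], [0,2,3], [0,2,4], [0,3,4], [1,2,3], [1,2,4], [1,3,4], [2,3,4]
  3-simplices (5): [0,1,2,3], [0,1,2,4], [0,1,3,4], [0,2,3,4], [1,2,3,4]

giving chain groups C_0 ≅ Z^5, C_1 ≅ Z^10, C_2 ≅ Z^10, C_3 ≅ Z^5.

∂_1: C_1 → C_0 is given by ∂[p,q] = [q] − [p].
As a 5×10 matrix over Z this has rank 4, with invariant factors (1,1,1,1).

∂_2: C_2 → C_1 maps a triangle to the signed sum of its edges. For instance
  ∂[1,3,4] = [3,4] − [1,4] + [1,3],
  ∂[0,3,4] = [3,4] − [0,4] + [0,3].
The resulting 10×10 matrix has rank 6, and its Smith normal form has invariant factors (1,1,1,1,1,1).

Boundary ∂_3: C_3 → C_2 sends each 3-simplex σ to the alternating sum Σ_i (−1)^i (σ with its i-th vertex removed). For instance
  ∂[0,1,2,4] = [1,2,4] − [0,2,4] + [0,1,4] − [0,1,2],
  ∂[0,1,2,3] = [1,2,3] − [0,2,3] + [0,1,3] − [0,1,2].
This gives a 10×5 integer matrix of rank 4; reducing to Smith normal form yields diagonal entries (1,1,1,1).

Computing H_k = (kernel of ∂_k) / (image of ∂_{k+1}):

  H_0: rank C_0 − rank ∂_1 = 5 − 4 = 1, and the invariant factors of ∂_1 are all 1, so H_0 = Z.
  H_1: rank ker ∂_1 − rank ∂_2 = (10 − 4) − 6 = 0, and the invariant factors of ∂_2 are all 1, so H_1 = 0.
  H_2: rank ker ∂_2 − rank ∂_3 = (10 − 6) − 4 = 0, and the invariant factors of ∂_3 are all 1, so H_2 = 0.
  H_3: rank ker ∂_3 − rank ∂_4 = (5 − 4) − 0 = 1, and there is no ∂_4, so H_3 = Z.

As a check, the Euler characteristic is 5 − 10 + 10 − 5 = 0, which agrees with 1 − 0 + 0 − 1 = 0.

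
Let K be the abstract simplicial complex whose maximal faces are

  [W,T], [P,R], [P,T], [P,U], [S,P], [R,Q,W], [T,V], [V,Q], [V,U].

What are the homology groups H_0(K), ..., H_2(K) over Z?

We work with the vertex ordering P < Q < R < S < T < U < V < W. The simplices of K, each written with vertices in increasing order, are:

  0-simplices (8): P, Q, R, S, T, U, V, W
  1-simplices (11): PR, PS, PT, PU, QR, QV, QW, RW, TV, TW, UV
  2-simplices (1): QRW

giving chain groups C_0 ≅ Z^8, C_1 ≅ Z^11, C_2 ≅ Z^1.

The boundary map ∂_1: C_1 → C_0 is given by ∂[p,q] = [q] − [p].
The 8×11 boundary matrix has rank 7 and Smith normal form diag(1,1,1,1,1,1,1).

∂_2: C_2 → C_1 maps a triangle to the signed sum of its edges. For instance
  ∂QRW = RW − QW + QR.
The resulting 11×1 matrix has rank 1, and its Smith normal form has invariant factors (1).

Reading off H_k = ker ∂_k / im ∂_{k+1}:

  H_0: rank C_0 − rank ∂_1 = 8 − 7 = 1, and the invariant factors of ∂_1 are all 1, so H_0 ≅ Z.
  H_1: rank ker ∂_1 − rank ∂_2 = (11 − 7) − 1 = 3, and the invariant factors of ∂_2 are all 1, so H_1 ≅ Z^3.
  H_2: rank ker ∂_2 − rank ∂_3 = (1 − 1) − 0 = 0, and there is no ∂_3, so H_2 ≅ 0.

H_0 = Z,  H_1 = Z^3,  H_2 = 0.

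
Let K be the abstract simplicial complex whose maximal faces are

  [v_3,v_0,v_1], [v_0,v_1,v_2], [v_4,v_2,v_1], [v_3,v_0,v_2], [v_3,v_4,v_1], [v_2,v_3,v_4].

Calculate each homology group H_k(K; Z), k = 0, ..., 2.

H_0 ≅ Z,  H_1 = 0,  H_2 ≅ Z.

Take the total order v_0 < v_1 < v_2 < v_3 < v_4 on the vertex set. Then K (dimension 2) consists of the simplices:

  0-simplices (5): [v_0], [v_1], [v_2], [v_3], [v_4]
  1-simplices (9): [v_0,v_1], [v_0,v_2], [v_0,v_3], [v_1,v_2], [v_1,v_3], [v_1,v_4], [v_2,v_3], [v_2,v_4], [v_3,v_4]
  2-simplices (6): [v_0,v_1,v_2], [v_0,v_1,v_3], [v_0,v_2,v_3], [v_1,v_2,v_4], [v_1,v_3,v_4], [v_2,v_3,v_4]

so the chain groups are C_0 ≅ Z^5, C_1 ≅ Z^9, C_2 ≅ Z^6.

Boundary ∂_1: C_1 → C_0 is given by ∂[p,q] = [q] − [p].
The resulting 5×9 matrix has rank 4, and its Smith normal form has invariant factors (1,1,1,1).

The boundary map ∂_2: C_2 → C_1 acts by ∂[p,q,r] = [q,r] − [p,r] + [p,q]. For instance
  ∂[v_1,v_3,v_4] = [v_3,v_4] − [v_1,v_4] + [v_1,v_3],
  ∂[v_2,v_3,v_4] = [v_3,v_4] − [v_2,v_4] + [v_2,v_3].
The resulting 9×6 matrix has rank 5, and its Smith normal form has invariant factors (1,1,1,1,1).

Computing H_k = (kernel of ∂_k) / (image of ∂_{k+1}):

  H_0: rank C_0 − rank ∂_1 = 5 − 4 = 1, and the invariant factors of ∂_1 are all 1, so H_0 ≅ Z.
  H_1: rank ker ∂_1 − rank ∂_2 = (9 − 4) − 5 = 0, and the invariant factors of ∂_2 are all 1, so H_1 ≅ 0.
  H_2: rank ker ∂_2 − rank ∂_3 = (6 − 5) − 0 = 1, and there is no ∂_3, so H_2 ≅ Z.

As a check, the Euler characteristic is 5 − 9 + 6 = 2, which agrees with 1 − 0 + 1 = 2.
(K is a triangulation of the 2-sphere S^2.)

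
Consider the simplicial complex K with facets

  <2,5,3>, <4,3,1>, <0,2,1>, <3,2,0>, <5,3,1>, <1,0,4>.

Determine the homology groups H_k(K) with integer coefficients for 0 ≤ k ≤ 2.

K has 6 vertices, 12 edges, 6 triangles.
rank ∂_0 = 0, rank ∂_1 = 5 ⇒ b_0 = 6 − 0 − 5 = 1; all invariant factors of ∂_1 are 1 so no torsion. So H_0 = Z.
rank ∂_1 = 5, rank ∂_2 = 6 ⇒ b_1 = 12 − 5 − 6 = 1; all invariant factors of ∂_2 are 1 so no torsion. So H_1 = Z.
rank ∂_2 = 6, rank ∂_3 = 0 ⇒ b_2 = 6 − 6 − 0 = 0. So H_2 = 0.

H_0 ≅ Z,  H_1 ≅ Z,  H_2 = 0.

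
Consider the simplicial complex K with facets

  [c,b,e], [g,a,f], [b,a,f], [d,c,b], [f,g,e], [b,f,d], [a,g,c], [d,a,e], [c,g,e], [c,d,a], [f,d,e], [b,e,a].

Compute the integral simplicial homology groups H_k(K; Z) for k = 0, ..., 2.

Order the vertices as a < b < c < d < e < f < g. Listing each simplex with vertices in this order, K has dimension 2 with simplices:

  0-simplices (7): a, b, c, d, e, f, g
  1-simplices (18): ab, ac, ad, ae, af, ag, bc, bd, be, bf, cd, ce, cg, de, df, ef, eg, fg
  2-simplices (12): abe, abf, acd, acg, ade, afg, bcd, bce, bdf, ceg, def, efg

Hence C_0 ≅ Z^7, C_1 ≅ Z^18, C_2 ≅ Z^12.

The boundary map ∂_1: C_1 → C_0 is given by ∂[p,q] = [q] − [p]. For instance
  ∂df = f − d.
This gives a 7×18 integer matrix of rank 6; reducing to Smith normal form yields diagonal entries (1,1,1,1,1,1).

∂_2: C_2 → C_1 acts by ∂[p,q,r] = [q,r] − [p,r] + [p,q]. For instance
  ∂acg = cg − ag + ac,
  ∂abe = be − ae + ab.
As a 18×12 matrix over Z this has rank 12, with invariant factors (1,1,1,1,1,1,1,1,1,1,1,2).

Now H_k = ker ∂_k / im ∂_{k+1}, so:

  H_0: rank C_0 − rank ∂_1 = 7 − 6 = 1, and the invariant factors of ∂_1 are all 1, so H_0 ≅ Z.
  H_1: rank ker ∂_1 − rank ∂_2 = (18 − 6) − 12 = 0, and ∂_2 has invariant factor 2 > 1, so H_1 ≅ Z/2.
  H_2: rank ker ∂_2 − rank ∂_3 = (12 − 12) − 0 = 0, and there is no ∂_3, so H_2 ≅ 0.

As a check, the Euler characteristic is 7 − 18 + 12 = 1, which agrees with 1 − 0 + 0 = 1.

H_0 = Z,  H_1 = Z/2,  H_2 = 0.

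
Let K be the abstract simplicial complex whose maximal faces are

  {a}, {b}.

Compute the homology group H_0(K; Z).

H_0 = Z^2.

Take the total order a < b on the vertex set. Then K (dimension 0) consists of the simplices:

  0-simplices (2): a, b

so the chain groups are C_0 ≅ Z^2.

Computing H_k = (kernel of ∂_k) / (image of ∂_{k+1}):

  H_0: rank C_0 − rank ∂_1 = 2 − 0 = 2, and there is no ∂_1, so H_0 = Z^2.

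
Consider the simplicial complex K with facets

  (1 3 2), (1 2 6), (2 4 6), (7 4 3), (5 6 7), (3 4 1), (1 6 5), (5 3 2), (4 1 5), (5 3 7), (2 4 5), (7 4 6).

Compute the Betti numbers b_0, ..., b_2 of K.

b_0 = 1, b_1 = 0, b_2 = 0.

Fix the vertex order 1 < 2 < 3 < 4 < 5 < 6 < 7 and write every simplex with vertices in increasing order. Then dim K = 2 and the simplices of K are:

  0-simplices (7): [1], [2], [3], [4], [5], [6], [7]
  1-simplices (18): [1,2], [1,3], [1,4], [1,5], [1,6], [2,3], [2,4], [2,5], [2,6], [3,4], [3,5], [3,7], [4,5], [4,6], [4,7], [5,6], [5,7], [6,7]
  2-simplices (12): [1,2,3], [1,2,6], [1,3,4], [1,4,5], [1,5,6], [2,3,5], [2,4,5], [2,4,6], [3,4,7], [3,5,7], [4,6,7], [5,6,7]

so the chain groups are C_0 ≅ Z^7, C_1 ≅ Z^18, C_2 ≅ Z^12.

Boundary ∂_1: C_1 → C_0 sends each edge [p,q] (with p < q) to q − p. For instance
  ∂[2,6] = [6] − [2].
This gives a 7×18 integer matrix of rank 6; reducing to Smith normal form yields diagonal entries (1,1,1,1,1,1).

Boundary ∂_2: C_2 → C_1 sends each 2-simplex [p,q,r] to [q,r] − [p,r] + [p,q]. For instance
  ∂[5,6,7] = [6,7] − [5,7] + [5,6],
  ∂[2,3,5] = [3,5] − [2,5] + [2,3].
The 18×12 boundary matrix has rank 12 and Smith normal form diag(1,1,1,1,1,1,1,1,1,1,1,2).

From H_k ≅ ker(∂_k) / im(∂_{k+1}) we obtain:

  H_0: rank C_0 − rank ∂_1 = 7 − 6 = 1, and the invariant factors of ∂_1 are all 1, so H_0 = Z.
  H_1: rank ker ∂_1 − rank ∂_2 = (18 − 6) − 12 = 0, and ∂_2 has invariant factor 2 > 1, so H_1 = Z_2.
  H_2: rank ker ∂_2 − rank ∂_3 = (12 − 12) − 0 = 0, and there is no ∂_3, so H_2 = 0.

Hence the Betti numbers are b_0 = 1, b_1 = 0, b_2 = 0.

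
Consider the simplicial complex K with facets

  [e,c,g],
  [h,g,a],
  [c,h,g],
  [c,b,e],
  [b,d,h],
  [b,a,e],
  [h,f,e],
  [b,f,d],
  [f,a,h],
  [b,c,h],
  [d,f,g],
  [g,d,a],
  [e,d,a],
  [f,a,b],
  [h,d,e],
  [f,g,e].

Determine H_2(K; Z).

H_2 ≅ Z.

Take the total order a < b < c < d < e < f < g < h on the vertex set. Then K (dimension 2) consists of the simplices:

  0-simplices (8): a, b, c, d, e, f, g, h
  1-simplices (24): ab, ad, ae, af, ag, ah, bc, bd, be, bf, bh, ce, cg, ch, de, df, dg, dh, ef, eg, eh, fg, fh, gh
  2-simplices (16): abe, abf, ade, adg, afh, agh, bce, bch, bdf, bdh, ceg, cgh, deh, dfg, efg, efh

Hence C_0 ≅ Z^8, C_1 ≅ Z^24, C_2 ≅ Z^16.

Boundary ∂_1: C_1 → C_0 maps an edge to its endpoints' difference, ∂[p,q] = q − p. For instance
  ∂cg = g − c.
As a 8×24 matrix over Z this has rank 7, with invariant factors (1,1,1,1,1,1,1).

∂_2: C_2 → C_1 sends each 2-simplex [p,q,r] to [q,r] − [p,r] + [p,q]. For instance
  ∂agh = gh − ah + ag,
  ∂abe = be − ae + ab.
As a 24×16 matrix over Z this has rank 15, with invariant factors (1,1,1,1,1,1,1,1,1,1,1,1,1,1,1).

Reading off H_k = ker ∂_k / im ∂_{k+1}:

  H_2: rank ker ∂_2 − rank ∂_3 = (16 − 15) − 0 = 1, and there is no ∂_3, so H_2 ≅ Z.

(K is a triangulation of the torus T^2.)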